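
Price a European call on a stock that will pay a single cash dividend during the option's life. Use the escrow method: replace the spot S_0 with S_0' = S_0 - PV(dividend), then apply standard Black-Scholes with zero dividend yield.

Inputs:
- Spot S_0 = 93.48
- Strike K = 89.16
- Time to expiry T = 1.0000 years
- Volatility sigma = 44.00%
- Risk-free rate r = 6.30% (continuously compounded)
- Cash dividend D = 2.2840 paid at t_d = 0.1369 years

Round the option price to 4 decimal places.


Answer: Price = 19.2638

Derivation:
PV(D) = D * exp(-r * t_d) = 2.2840 * 0.99141239 = 2.26438589
S_0' = S_0 - PV(D) = 93.4800 - 2.26438589 = 91.21561411
d1 = (ln(S_0'/K) + (r + sigma^2/2)*T) / (sigma*sqrt(T)) = 0.41498541
d2 = d1 - sigma*sqrt(T) = -0.02501459
exp(-rT) = 0.93894347
N(d1) = 0.66092371; N(d2) = 0.49002166
C = S_0' * N(d1) - K * exp(-rT) * N(d2) = 91.21561411 * 0.66092371 - 89.1600 * 0.93894347 * 0.49002166 = 19.2638


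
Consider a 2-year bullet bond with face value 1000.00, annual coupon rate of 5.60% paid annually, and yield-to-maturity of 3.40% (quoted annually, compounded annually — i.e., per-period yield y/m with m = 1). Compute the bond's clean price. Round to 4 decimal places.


Answer: Price = 1041.8536

Derivation:
Coupon per period c = face * coupon_rate / m = 56.000000
Periods per year m = 1; per-period yield y/m = 0.034000
Number of cashflows N = 2
Cashflows (t years, CF_t, discount factor 1/(1+y/m)^(m*t), PV):
  t = 1.0000: CF_t = 56.000000, DF = 0.967118, PV = 54.158607
  t = 2.0000: CF_t = 1056.000000, DF = 0.935317, PV = 987.694967
Price P = sum_t PV_t = 1041.853574


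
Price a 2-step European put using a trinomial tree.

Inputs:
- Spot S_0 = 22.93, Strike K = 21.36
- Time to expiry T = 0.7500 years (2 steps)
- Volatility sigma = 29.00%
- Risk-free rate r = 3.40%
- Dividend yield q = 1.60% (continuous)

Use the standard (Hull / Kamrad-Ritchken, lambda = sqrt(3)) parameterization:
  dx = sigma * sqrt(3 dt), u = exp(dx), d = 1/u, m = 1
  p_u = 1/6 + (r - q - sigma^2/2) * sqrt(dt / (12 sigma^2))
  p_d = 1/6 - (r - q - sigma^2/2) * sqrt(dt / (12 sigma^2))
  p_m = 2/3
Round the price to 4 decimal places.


Answer: Price = V(0,0) = 1.3483

Derivation:
dt = T/N = 0.375000; dx = sigma*sqrt(3*dt) = 0.307591
u = exp(dx) = 1.360145; d = 1/u = 0.735216
p_u = 0.152006, p_m = 0.666667, p_d = 0.181327
Discount per step: exp(-r*dt) = 0.987331
Stock lattice S(k, j) with j the centered position index:
  k=0: S(0,+0) = 22.9300
  k=1: S(1,-1) = 16.8585; S(1,+0) = 22.9300; S(1,+1) = 31.1881
  k=2: S(2,-2) = 12.3946; S(2,-1) = 16.8585; S(2,+0) = 22.9300; S(2,+1) = 31.1881; S(2,+2) = 42.4204
Terminal payoffs V(N, j) = max(K - S_T, 0):
  V(2,-2) = 8.965371; V(2,-1) = 4.501506; V(2,+0) = 0.000000; V(2,+1) = 0.000000; V(2,+2) = 0.000000
Backward induction: V(k, j) = exp(-r*dt) * [p_u * V(k+1, j+1) + p_m * V(k+1, j) + p_d * V(k+1, j-1)]
  V(1,-1) = exp(-r*dt) * [p_u*0.000000 + p_m*4.501506 + p_d*8.965371] = 4.568052
  V(1,+0) = exp(-r*dt) * [p_u*0.000000 + p_m*0.000000 + p_d*4.501506] = 0.805903
  V(1,+1) = exp(-r*dt) * [p_u*0.000000 + p_m*0.000000 + p_d*0.000000] = 0.000000
  V(0,+0) = exp(-r*dt) * [p_u*0.000000 + p_m*0.805903 + p_d*4.568052] = 1.348279


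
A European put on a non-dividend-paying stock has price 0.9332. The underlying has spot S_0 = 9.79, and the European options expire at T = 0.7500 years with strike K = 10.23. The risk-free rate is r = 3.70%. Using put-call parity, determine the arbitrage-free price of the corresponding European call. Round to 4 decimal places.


Answer: Call price = 0.7732

Derivation:
Put-call parity: C - P = S_0 * exp(-qT) - K * exp(-rT).
S_0 * exp(-qT) = 9.7900 * 1.00000000 = 9.79000000
K * exp(-rT) = 10.2300 * 0.97263149 = 9.95002019
C = P + S*exp(-qT) - K*exp(-rT)
C = 0.9332 + 9.79000000 - 9.95002019 = 0.7732


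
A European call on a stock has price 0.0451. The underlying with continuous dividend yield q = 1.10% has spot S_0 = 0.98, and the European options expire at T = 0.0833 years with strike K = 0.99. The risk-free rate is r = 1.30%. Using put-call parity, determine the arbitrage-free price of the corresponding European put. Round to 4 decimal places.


Put-call parity: C - P = S_0 * exp(-qT) - K * exp(-rT).
S_0 * exp(-qT) = 0.9800 * 0.99908412 = 0.97910244
K * exp(-rT) = 0.9900 * 0.99891769 = 0.98892851
P = C - S*exp(-qT) + K*exp(-rT)
P = 0.0451 - 0.97910244 + 0.98892851 = 0.0549

Answer: Put price = 0.0549


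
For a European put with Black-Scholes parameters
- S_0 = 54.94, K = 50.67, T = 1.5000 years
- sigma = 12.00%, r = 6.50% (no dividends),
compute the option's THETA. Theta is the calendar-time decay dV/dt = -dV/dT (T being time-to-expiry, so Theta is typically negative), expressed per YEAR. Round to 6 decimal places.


d1 = 1.2873950703; d2 = 1.1404256858
phi(d1) = 0.1741860032; exp(-qT) = 1.0000000000; exp(-rT) = 0.9071023416
Theta = -S*exp(-qT)*phi(d1)*sigma/(2*sqrt(T)) + r*K*exp(-rT)*N(-d2) - q*S*exp(-qT)*N(-d1)
N(-d1) = 0.0989783108; N(-d2) = 0.1270544984; sqrt(T) = 1.2247448714
Term 1 = -54.9400 * 1.0000000000 * 0.1741860032 * 0.1200 / (2 * 1.2247448714) = -0.4688215108
Term 2 = 0.0650 * 50.6700 * 0.9071023416 * 0.1270544984 = 0.3795863572
Term 3 = 0 (no dividend yield, q = 0)
Theta = -0.4688215108 + (0.3795863572) + (0.0000000000) = -0.089235

Answer: Theta = -0.089235


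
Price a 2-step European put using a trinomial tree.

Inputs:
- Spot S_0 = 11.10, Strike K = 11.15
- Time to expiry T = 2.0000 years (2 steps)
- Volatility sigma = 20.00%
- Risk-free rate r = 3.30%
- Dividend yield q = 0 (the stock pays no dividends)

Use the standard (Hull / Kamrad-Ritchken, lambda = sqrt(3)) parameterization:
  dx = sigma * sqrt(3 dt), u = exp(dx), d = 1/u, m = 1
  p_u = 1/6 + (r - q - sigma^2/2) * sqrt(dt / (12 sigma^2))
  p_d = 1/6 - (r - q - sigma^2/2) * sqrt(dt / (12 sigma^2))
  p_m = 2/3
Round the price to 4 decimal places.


dt = T/N = 1.000000; dx = sigma*sqrt(3*dt) = 0.346410
u = exp(dx) = 1.413982; d = 1/u = 0.707222
p_u = 0.185431, p_m = 0.666667, p_d = 0.147903
Discount per step: exp(-r*dt) = 0.967539
Stock lattice S(k, j) with j the centered position index:
  k=0: S(0,+0) = 11.1000
  k=1: S(1,-1) = 7.8502; S(1,+0) = 11.1000; S(1,+1) = 15.6952
  k=2: S(2,-2) = 5.5518; S(2,-1) = 7.8502; S(2,+0) = 11.1000; S(2,+1) = 15.6952; S(2,+2) = 22.1927
Terminal payoffs V(N, j) = max(K - S_T, 0):
  V(2,-2) = 5.598186; V(2,-1) = 3.299832; V(2,+0) = 0.050000; V(2,+1) = 0.000000; V(2,+2) = 0.000000
Backward induction: V(k, j) = exp(-r*dt) * [p_u * V(k+1, j+1) + p_m * V(k+1, j) + p_d * V(k+1, j-1)]
  V(1,-1) = exp(-r*dt) * [p_u*0.050000 + p_m*3.299832 + p_d*5.598186] = 2.938557
  V(1,+0) = exp(-r*dt) * [p_u*0.000000 + p_m*0.050000 + p_d*3.299832] = 0.504463
  V(1,+1) = exp(-r*dt) * [p_u*0.000000 + p_m*0.000000 + p_d*0.050000] = 0.007155
  V(0,+0) = exp(-r*dt) * [p_u*0.007155 + p_m*0.504463 + p_d*2.938557] = 0.747187

Answer: Price = V(0,0) = 0.7472


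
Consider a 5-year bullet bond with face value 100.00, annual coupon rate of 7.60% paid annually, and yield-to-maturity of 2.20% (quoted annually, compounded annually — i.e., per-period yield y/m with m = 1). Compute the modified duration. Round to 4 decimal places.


Coupon per period c = face * coupon_rate / m = 7.600000
Periods per year m = 1; per-period yield y/m = 0.022000
Number of cashflows N = 5
Cashflows (t years, CF_t, discount factor 1/(1+y/m)^(m*t), PV):
  t = 1.0000: CF_t = 7.600000, DF = 0.978474, PV = 7.436399
  t = 2.0000: CF_t = 7.600000, DF = 0.957411, PV = 7.276320
  t = 3.0000: CF_t = 7.600000, DF = 0.936801, PV = 7.119687
  t = 4.0000: CF_t = 7.600000, DF = 0.916635, PV = 6.966426
  t = 5.0000: CF_t = 107.600000, DF = 0.896903, PV = 96.506773
Price P = sum_t PV_t = 125.305605
First compute Macaulay numerator sum_t t * PV_t:
  t * PV_t at t = 1.0000: 7.436399
  t * PV_t at t = 2.0000: 14.552640
  t * PV_t at t = 3.0000: 21.359061
  t * PV_t at t = 4.0000: 27.865703
  t * PV_t at t = 5.0000: 482.533863
Macaulay duration D = 553.747667 / 125.305605 = 4.419177
Modified duration = D / (1 + y/m) = 4.419177 / (1 + 0.022000) = 4.324048

Answer: Modified duration = 4.3240


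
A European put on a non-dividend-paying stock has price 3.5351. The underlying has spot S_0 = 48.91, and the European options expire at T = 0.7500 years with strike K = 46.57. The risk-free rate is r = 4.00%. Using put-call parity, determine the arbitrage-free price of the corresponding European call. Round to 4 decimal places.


Answer: Call price = 7.2515

Derivation:
Put-call parity: C - P = S_0 * exp(-qT) - K * exp(-rT).
S_0 * exp(-qT) = 48.9100 * 1.00000000 = 48.91000000
K * exp(-rT) = 46.5700 * 0.97044553 = 45.19364850
C = P + S*exp(-qT) - K*exp(-rT)
C = 3.5351 + 48.91000000 - 45.19364850 = 7.2515


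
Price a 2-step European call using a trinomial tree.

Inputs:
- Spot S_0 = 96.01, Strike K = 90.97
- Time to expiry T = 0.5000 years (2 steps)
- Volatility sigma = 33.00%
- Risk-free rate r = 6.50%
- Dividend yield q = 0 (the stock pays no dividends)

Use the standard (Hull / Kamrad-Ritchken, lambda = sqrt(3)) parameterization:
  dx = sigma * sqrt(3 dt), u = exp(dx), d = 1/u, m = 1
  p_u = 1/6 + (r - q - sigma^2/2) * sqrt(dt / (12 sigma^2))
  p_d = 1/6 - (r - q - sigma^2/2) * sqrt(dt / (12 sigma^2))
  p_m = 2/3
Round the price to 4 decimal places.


dt = T/N = 0.250000; dx = sigma*sqrt(3*dt) = 0.285788
u = exp(dx) = 1.330811; d = 1/u = 0.751422
p_u = 0.171281, p_m = 0.666667, p_d = 0.162052
Discount per step: exp(-r*dt) = 0.983881
Stock lattice S(k, j) with j the centered position index:
  k=0: S(0,+0) = 96.0100
  k=1: S(1,-1) = 72.1440; S(1,+0) = 96.0100; S(1,+1) = 127.7711
  k=2: S(2,-2) = 54.2106; S(2,-1) = 72.1440; S(2,+0) = 96.0100; S(2,+1) = 127.7711; S(2,+2) = 170.0392
Terminal payoffs V(N, j) = max(S_T - K, 0):
  V(2,-2) = 0.000000; V(2,-1) = 0.000000; V(2,+0) = 5.040000; V(2,+1) = 36.801145; V(2,+2) = 79.069220
Backward induction: V(k, j) = exp(-r*dt) * [p_u * V(k+1, j+1) + p_m * V(k+1, j) + p_d * V(k+1, j-1)]
  V(1,-1) = exp(-r*dt) * [p_u*5.040000 + p_m*0.000000 + p_d*0.000000] = 0.849342
  V(1,+0) = exp(-r*dt) * [p_u*36.801145 + p_m*5.040000 + p_d*0.000000] = 9.507580
  V(1,+1) = exp(-r*dt) * [p_u*79.069220 + p_m*36.801145 + p_d*5.040000] = 38.266984
  V(0,+0) = exp(-r*dt) * [p_u*38.266984 + p_m*9.507580 + p_d*0.849342] = 12.820402

Answer: Price = V(0,0) = 12.8204


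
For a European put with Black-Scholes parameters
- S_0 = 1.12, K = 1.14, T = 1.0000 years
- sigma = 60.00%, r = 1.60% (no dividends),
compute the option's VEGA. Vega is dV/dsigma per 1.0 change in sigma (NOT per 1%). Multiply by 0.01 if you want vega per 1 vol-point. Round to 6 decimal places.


d1 = 0.2971673715; d2 = -0.3028326285
phi(d1) = 0.3817105208; exp(-qT) = 1.0000000000; exp(-rT) = 0.9841273201
Vega = S * exp(-qT) * phi(d1) * sqrt(T) = 1.1200 * 1.0000000000 * 0.3817105208 * 1.0000000000 = 0.427516

Answer: Vega = 0.427516


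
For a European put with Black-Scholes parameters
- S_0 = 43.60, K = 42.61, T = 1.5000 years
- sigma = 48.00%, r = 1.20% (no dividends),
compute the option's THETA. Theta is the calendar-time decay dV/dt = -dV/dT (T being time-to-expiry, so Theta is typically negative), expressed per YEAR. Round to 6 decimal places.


d1 = 0.3636270633; d2 = -0.2242504749
phi(d1) = 0.3734202366; exp(-qT) = 1.0000000000; exp(-rT) = 0.9821610324
Theta = -S*exp(-qT)*phi(d1)*sigma/(2*sqrt(T)) + r*K*exp(-rT)*N(-d2) - q*S*exp(-qT)*N(-d1)
N(-d1) = 0.3580682573; N(-d2) = 0.5887187950; sqrt(T) = 1.2247448714
Term 1 = -43.6000 * 1.0000000000 * 0.3734202366 * 0.4800 / (2 * 1.2247448714) = -3.1904353691
Term 2 = 0.0120 * 42.6100 * 0.9821610324 * 0.5887187950 = 0.2956537423
Term 3 = 0 (no dividend yield, q = 0)
Theta = -3.1904353691 + (0.2956537423) + (0.0000000000) = -2.894782

Answer: Theta = -2.894782


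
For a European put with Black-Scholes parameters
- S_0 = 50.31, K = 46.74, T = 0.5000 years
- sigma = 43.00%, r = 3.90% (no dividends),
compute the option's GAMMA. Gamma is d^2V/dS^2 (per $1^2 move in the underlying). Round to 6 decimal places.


Answer: Gamma = 0.023480

Derivation:
d1 = 0.4582332660; d2 = 0.1541773501
phi(d1) = 0.3591815183; exp(-qT) = 1.0000000000; exp(-rT) = 0.9806888952
Gamma = exp(-qT) * phi(d1) / (S * sigma * sqrt(T)) = 1.0000000000 * 0.3591815183 / (50.3100 * 0.4300 * 0.7071067812) = 0.023480


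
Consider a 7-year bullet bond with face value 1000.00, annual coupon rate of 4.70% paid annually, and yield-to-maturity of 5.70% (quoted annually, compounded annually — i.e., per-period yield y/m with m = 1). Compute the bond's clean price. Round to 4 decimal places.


Coupon per period c = face * coupon_rate / m = 47.000000
Periods per year m = 1; per-period yield y/m = 0.057000
Number of cashflows N = 7
Cashflows (t years, CF_t, discount factor 1/(1+y/m)^(m*t), PV):
  t = 1.0000: CF_t = 47.000000, DF = 0.946074, PV = 44.465468
  t = 2.0000: CF_t = 47.000000, DF = 0.895056, PV = 42.067614
  t = 3.0000: CF_t = 47.000000, DF = 0.846789, PV = 39.799067
  t = 4.0000: CF_t = 47.000000, DF = 0.801125, PV = 37.652855
  t = 5.0000: CF_t = 47.000000, DF = 0.757923, PV = 35.622379
  t = 6.0000: CF_t = 47.000000, DF = 0.717051, PV = 33.701399
  t = 7.0000: CF_t = 1047.000000, DF = 0.678383, PV = 710.267218
Price P = sum_t PV_t = 943.576001

Answer: Price = 943.5760


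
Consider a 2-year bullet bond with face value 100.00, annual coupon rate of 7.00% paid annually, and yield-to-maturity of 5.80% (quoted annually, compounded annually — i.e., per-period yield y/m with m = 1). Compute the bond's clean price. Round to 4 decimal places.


Coupon per period c = face * coupon_rate / m = 7.000000
Periods per year m = 1; per-period yield y/m = 0.058000
Number of cashflows N = 2
Cashflows (t years, CF_t, discount factor 1/(1+y/m)^(m*t), PV):
  t = 1.0000: CF_t = 7.000000, DF = 0.945180, PV = 6.616257
  t = 2.0000: CF_t = 107.000000, DF = 0.893364, PV = 95.589996
Price P = sum_t PV_t = 102.206253

Answer: Price = 102.2063


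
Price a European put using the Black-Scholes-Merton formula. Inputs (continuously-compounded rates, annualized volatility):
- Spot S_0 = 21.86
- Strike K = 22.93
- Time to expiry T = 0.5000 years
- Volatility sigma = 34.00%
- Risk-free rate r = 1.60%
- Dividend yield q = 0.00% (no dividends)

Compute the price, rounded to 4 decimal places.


d1 = (ln(S/K) + (r - q + 0.5*sigma^2) * T) / (sigma * sqrt(T)) = -0.04528650
d2 = d1 - sigma * sqrt(T) = -0.28570281
exp(-rT) = 0.99203191; exp(-qT) = 1.00000000
P = K * exp(-rT) * N(-d2) - S_0 * exp(-qT) * N(-d1)
N(-d1) = 0.51806053; N(-d2) = 0.61244712
P = 22.9300 * 0.99203191 * 0.61244712 - 21.8600 * 1.00000000 * 0.51806053 = 2.6067

Answer: Price = 2.6067


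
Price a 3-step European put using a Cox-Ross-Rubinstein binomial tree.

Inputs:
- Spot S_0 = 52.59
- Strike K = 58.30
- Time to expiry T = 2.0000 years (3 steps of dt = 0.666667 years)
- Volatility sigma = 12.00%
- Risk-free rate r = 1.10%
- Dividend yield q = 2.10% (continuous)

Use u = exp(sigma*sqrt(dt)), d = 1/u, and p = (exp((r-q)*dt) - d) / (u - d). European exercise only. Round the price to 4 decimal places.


Answer: Price = V(0,0) = 7.6378

Derivation:
dt = T/N = 0.666667
u = exp(sigma*sqrt(dt)) = 1.102940; d = 1/u = 0.906667
p = (exp((r-q)*dt) - d) / (u - d) = 0.441671
Discount per step: exp(-r*dt) = 0.992693
Stock lattice S(k, i) with i counting down-moves:
  k=0: S(0,0) = 52.5900
  k=1: S(1,0) = 58.0036; S(1,1) = 47.6816
  k=2: S(2,0) = 63.9745; S(2,1) = 52.5900; S(2,2) = 43.2314
  k=3: S(3,0) = 70.5601; S(3,1) = 58.0036; S(3,2) = 47.6816; S(3,3) = 39.1965
Terminal payoffs V(N, i) = max(K - S_T, 0):
  V(3,0) = 0.000000; V(3,1) = 0.296371; V(3,2) = 10.618361; V(3,3) = 19.103509
Backward induction: V(k, i) = exp(-r*dt) * [p * V(k+1, i) + (1-p) * V(k+1, i+1)].
  V(2,0) = exp(-r*dt) * [p*0.000000 + (1-p)*0.296371] = 0.164263
  V(2,1) = exp(-r*dt) * [p*0.296371 + (1-p)*10.618361] = 6.015161
  V(2,2) = exp(-r*dt) * [p*10.618361 + (1-p)*19.103509] = 15.243665
  V(1,0) = exp(-r*dt) * [p*0.164263 + (1-p)*6.015161] = 3.405919
  V(1,1) = exp(-r*dt) * [p*6.015161 + (1-p)*15.243665] = 11.086102
  V(0,0) = exp(-r*dt) * [p*3.405919 + (1-p)*11.086102] = 7.637769


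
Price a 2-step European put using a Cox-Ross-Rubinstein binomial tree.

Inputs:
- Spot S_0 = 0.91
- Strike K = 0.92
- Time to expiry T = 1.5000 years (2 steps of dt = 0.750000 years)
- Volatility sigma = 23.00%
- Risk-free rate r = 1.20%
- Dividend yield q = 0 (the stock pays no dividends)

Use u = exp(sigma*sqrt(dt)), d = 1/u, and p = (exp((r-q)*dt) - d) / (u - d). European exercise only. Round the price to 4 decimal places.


Answer: Price = V(0,0) = 0.0892

Derivation:
dt = T/N = 0.750000
u = exp(sigma*sqrt(dt)) = 1.220409; d = 1/u = 0.819398
p = (exp((r-q)*dt) - d) / (u - d) = 0.472912
Discount per step: exp(-r*dt) = 0.991040
Stock lattice S(k, i) with i counting down-moves:
  k=0: S(0,0) = 0.9100
  k=1: S(1,0) = 1.1106; S(1,1) = 0.7457
  k=2: S(2,0) = 1.3554; S(2,1) = 0.9100; S(2,2) = 0.6110
Terminal payoffs V(N, i) = max(K - S_T, 0):
  V(2,0) = 0.000000; V(2,1) = 0.010000; V(2,2) = 0.309015
Backward induction: V(k, i) = exp(-r*dt) * [p * V(k+1, i) + (1-p) * V(k+1, i+1)].
  V(1,0) = exp(-r*dt) * [p*0.000000 + (1-p)*0.010000] = 0.005224
  V(1,1) = exp(-r*dt) * [p*0.010000 + (1-p)*0.309015] = 0.166105
  V(0,0) = exp(-r*dt) * [p*0.005224 + (1-p)*0.166105] = 0.089216


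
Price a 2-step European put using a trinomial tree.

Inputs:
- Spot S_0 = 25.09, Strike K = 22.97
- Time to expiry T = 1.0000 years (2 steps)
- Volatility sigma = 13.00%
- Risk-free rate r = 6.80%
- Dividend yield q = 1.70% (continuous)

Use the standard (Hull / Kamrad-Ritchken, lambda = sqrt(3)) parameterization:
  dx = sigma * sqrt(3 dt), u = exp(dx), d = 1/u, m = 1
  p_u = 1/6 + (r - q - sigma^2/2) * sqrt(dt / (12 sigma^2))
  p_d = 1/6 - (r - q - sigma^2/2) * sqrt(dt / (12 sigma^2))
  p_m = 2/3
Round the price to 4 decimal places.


Answer: Price = V(0,0) = 0.2396

Derivation:
dt = T/N = 0.500000; dx = sigma*sqrt(3*dt) = 0.159217
u = exp(dx) = 1.172592; d = 1/u = 0.852811
p_u = 0.233478, p_m = 0.666667, p_d = 0.099855
Discount per step: exp(-r*dt) = 0.966572
Stock lattice S(k, j) with j the centered position index:
  k=0: S(0,+0) = 25.0900
  k=1: S(1,-1) = 21.3970; S(1,+0) = 25.0900; S(1,+1) = 29.4203
  k=2: S(2,-2) = 18.2476; S(2,-1) = 21.3970; S(2,+0) = 25.0900; S(2,+1) = 29.4203; S(2,+2) = 34.4981
Terminal payoffs V(N, j) = max(K - S_T, 0):
  V(2,-2) = 4.722361; V(2,-1) = 1.572961; V(2,+0) = 0.000000; V(2,+1) = 0.000000; V(2,+2) = 0.000000
Backward induction: V(k, j) = exp(-r*dt) * [p_u * V(k+1, j+1) + p_m * V(k+1, j) + p_d * V(k+1, j-1)]
  V(1,-1) = exp(-r*dt) * [p_u*0.000000 + p_m*1.572961 + p_d*4.722361] = 1.469376
  V(1,+0) = exp(-r*dt) * [p_u*0.000000 + p_m*0.000000 + p_d*1.572961] = 0.151818
  V(1,+1) = exp(-r*dt) * [p_u*0.000000 + p_m*0.000000 + p_d*0.000000] = 0.000000
  V(0,+0) = exp(-r*dt) * [p_u*0.000000 + p_m*0.151818 + p_d*1.469376] = 0.239649


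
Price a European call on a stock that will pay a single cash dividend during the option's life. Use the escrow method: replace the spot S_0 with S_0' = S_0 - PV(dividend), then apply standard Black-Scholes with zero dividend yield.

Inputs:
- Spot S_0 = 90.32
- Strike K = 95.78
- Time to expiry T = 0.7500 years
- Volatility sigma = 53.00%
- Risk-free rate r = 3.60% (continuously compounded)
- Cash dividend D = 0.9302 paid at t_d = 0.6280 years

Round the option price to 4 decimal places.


Answer: Price = 14.7346

Derivation:
PV(D) = D * exp(-r * t_d) = 0.9302 * 0.97764565 = 0.90940598
S_0' = S_0 - PV(D) = 90.3200 - 0.90940598 = 89.41059402
d1 = (ln(S_0'/K) + (r + sigma^2/2)*T) / (sigma*sqrt(T)) = 0.13839583
d2 = d1 - sigma*sqrt(T) = -0.32059763
exp(-rT) = 0.97336124
N(d1) = 0.55503620; N(d2) = 0.37425767
C = S_0' * N(d1) - K * exp(-rT) * N(d2) = 89.41059402 * 0.55503620 - 95.7800 * 0.97336124 * 0.37425767 = 14.7346


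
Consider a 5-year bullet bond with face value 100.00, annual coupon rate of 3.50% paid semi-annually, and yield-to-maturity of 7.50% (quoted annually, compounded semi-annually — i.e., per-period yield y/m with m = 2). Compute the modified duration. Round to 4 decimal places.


Coupon per period c = face * coupon_rate / m = 1.750000
Periods per year m = 2; per-period yield y/m = 0.037500
Number of cashflows N = 10
Cashflows (t years, CF_t, discount factor 1/(1+y/m)^(m*t), PV):
  t = 0.5000: CF_t = 1.750000, DF = 0.963855, PV = 1.686747
  t = 1.0000: CF_t = 1.750000, DF = 0.929017, PV = 1.625780
  t = 1.5000: CF_t = 1.750000, DF = 0.895438, PV = 1.567017
  t = 2.0000: CF_t = 1.750000, DF = 0.863073, PV = 1.510378
  t = 2.5000: CF_t = 1.750000, DF = 0.831878, PV = 1.455786
  t = 3.0000: CF_t = 1.750000, DF = 0.801810, PV = 1.403167
  t = 3.5000: CF_t = 1.750000, DF = 0.772829, PV = 1.352450
  t = 4.0000: CF_t = 1.750000, DF = 0.744895, PV = 1.303567
  t = 4.5000: CF_t = 1.750000, DF = 0.717971, PV = 1.256450
  t = 5.0000: CF_t = 101.750000, DF = 0.692020, PV = 70.413084
Price P = sum_t PV_t = 83.574425
First compute Macaulay numerator sum_t t * PV_t:
  t * PV_t at t = 0.5000: 0.843373
  t * PV_t at t = 1.0000: 1.625780
  t * PV_t at t = 1.5000: 2.350526
  t * PV_t at t = 2.0000: 3.020756
  t * PV_t at t = 2.5000: 3.639465
  t * PV_t at t = 3.0000: 4.209502
  t * PV_t at t = 3.5000: 4.733576
  t * PV_t at t = 4.0000: 5.214266
  t * PV_t at t = 4.5000: 5.654024
  t * PV_t at t = 5.0000: 352.065418
Macaulay duration D = 383.356686 / 83.574425 = 4.587010
Modified duration = D / (1 + y/m) = 4.587010 / (1 + 0.037500) = 4.421214

Answer: Modified duration = 4.4212


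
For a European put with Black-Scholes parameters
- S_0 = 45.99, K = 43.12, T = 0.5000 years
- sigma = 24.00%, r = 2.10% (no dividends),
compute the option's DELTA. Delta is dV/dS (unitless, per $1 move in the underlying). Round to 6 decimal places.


d1 = 0.5264236447; d2 = 0.3567180172
phi(d1) = 0.3473232210; exp(-qT) = 1.0000000000; exp(-rT) = 0.9895549326
N(-d1) = 0.2992969454
Delta = -exp(-qT) * N(-d1) = -1.0000000000 * 0.2992969454 = -0.299297

Answer: Delta = -0.299297


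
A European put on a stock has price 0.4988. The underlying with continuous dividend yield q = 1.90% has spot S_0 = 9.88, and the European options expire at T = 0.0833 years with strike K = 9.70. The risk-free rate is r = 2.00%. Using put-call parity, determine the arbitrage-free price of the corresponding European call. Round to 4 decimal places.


Answer: Call price = 0.6793

Derivation:
Put-call parity: C - P = S_0 * exp(-qT) - K * exp(-rT).
S_0 * exp(-qT) = 9.8800 * 0.99841855 = 9.86437529
K * exp(-rT) = 9.7000 * 0.99833539 = 9.68385325
C = P + S*exp(-qT) - K*exp(-rT)
C = 0.4988 + 9.86437529 - 9.68385325 = 0.6793


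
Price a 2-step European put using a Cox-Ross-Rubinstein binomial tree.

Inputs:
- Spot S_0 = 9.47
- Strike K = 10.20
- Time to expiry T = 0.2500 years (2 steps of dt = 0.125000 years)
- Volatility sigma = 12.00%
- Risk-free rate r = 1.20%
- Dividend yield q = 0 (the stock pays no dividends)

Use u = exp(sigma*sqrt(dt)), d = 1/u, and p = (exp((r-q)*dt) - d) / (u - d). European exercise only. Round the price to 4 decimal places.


dt = T/N = 0.125000
u = exp(sigma*sqrt(dt)) = 1.043339; d = 1/u = 0.958461
p = (exp((r-q)*dt) - d) / (u - d) = 0.507081
Discount per step: exp(-r*dt) = 0.998501
Stock lattice S(k, i) with i counting down-moves:
  k=0: S(0,0) = 9.4700
  k=1: S(1,0) = 9.8804; S(1,1) = 9.0766
  k=2: S(2,0) = 10.3086; S(2,1) = 9.4700; S(2,2) = 8.6996
Terminal payoffs V(N, i) = max(K - S_T, 0):
  V(2,0) = 0.000000; V(2,1) = 0.730000; V(2,2) = 1.500408
Backward induction: V(k, i) = exp(-r*dt) * [p * V(k+1, i) + (1-p) * V(k+1, i+1)].
  V(1,0) = exp(-r*dt) * [p*0.000000 + (1-p)*0.730000] = 0.359292
  V(1,1) = exp(-r*dt) * [p*0.730000 + (1-p)*1.500408] = 1.108086
  V(0,0) = exp(-r*dt) * [p*0.359292 + (1-p)*1.108086] = 0.727295

Answer: Price = V(0,0) = 0.7273


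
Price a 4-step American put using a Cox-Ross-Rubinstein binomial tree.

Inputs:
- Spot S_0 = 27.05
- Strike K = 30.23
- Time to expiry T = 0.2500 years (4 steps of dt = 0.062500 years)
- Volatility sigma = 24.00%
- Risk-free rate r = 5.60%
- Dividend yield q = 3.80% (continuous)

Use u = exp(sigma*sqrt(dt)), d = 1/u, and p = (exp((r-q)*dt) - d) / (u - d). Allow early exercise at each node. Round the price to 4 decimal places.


dt = T/N = 0.062500
u = exp(sigma*sqrt(dt)) = 1.061837; d = 1/u = 0.941765
p = (exp((r-q)*dt) - d) / (u - d) = 0.494379
Discount per step: exp(-r*dt) = 0.996506
Stock lattice S(k, i) with i counting down-moves:
  k=0: S(0,0) = 27.0500
  k=1: S(1,0) = 28.7227; S(1,1) = 25.4747
  k=2: S(2,0) = 30.4988; S(2,1) = 27.0500; S(2,2) = 23.9912
  k=3: S(3,0) = 32.3847; S(3,1) = 28.7227; S(3,2) = 25.4747; S(3,3) = 22.5941
  k=4: S(4,0) = 34.3873; S(4,1) = 30.4988; S(4,2) = 27.0500; S(4,3) = 23.9912; S(4,4) = 21.2783
Terminal payoffs V(N, i) = max(K - S_T, 0):
  V(4,0) = 0.000000; V(4,1) = 0.000000; V(4,2) = 3.180000; V(4,3) = 6.238802; V(4,4) = 8.951716
Backward induction: V(k, i) = exp(-r*dt) * [p * V(k+1, i) + (1-p) * V(k+1, i+1)]; then take max(V_cont, immediate exercise) for American.
  V(3,0) = exp(-r*dt) * [p*0.000000 + (1-p)*0.000000] = 0.000000; exercise = 0.000000; V(3,0) = max -> 0.000000
  V(3,1) = exp(-r*dt) * [p*0.000000 + (1-p)*3.180000] = 1.602257; exercise = 1.507321; V(3,1) = max -> 1.602257
  V(3,2) = exp(-r*dt) * [p*3.180000 + (1-p)*6.238802] = 4.710080; exercise = 4.755269; V(3,2) = max -> 4.755269
  V(3,3) = exp(-r*dt) * [p*6.238802 + (1-p)*8.951716] = 7.583918; exercise = 7.635941; V(3,3) = max -> 7.635941
  V(2,0) = exp(-r*dt) * [p*0.000000 + (1-p)*1.602257] = 0.807304; exercise = 0.000000; V(2,0) = max -> 0.807304
  V(2,1) = exp(-r*dt) * [p*1.602257 + (1-p)*4.755269] = 3.185317; exercise = 3.180000; V(2,1) = max -> 3.185317
  V(2,2) = exp(-r*dt) * [p*4.755269 + (1-p)*7.635941] = 6.190094; exercise = 6.238802; V(2,2) = max -> 6.238802
  V(1,0) = exp(-r*dt) * [p*0.807304 + (1-p)*3.185317] = 2.002656; exercise = 1.507321; V(1,0) = max -> 2.002656
  V(1,1) = exp(-r*dt) * [p*3.185317 + (1-p)*6.238802] = 4.712700; exercise = 4.755269; V(1,1) = max -> 4.755269
  V(0,0) = exp(-r*dt) * [p*2.002656 + (1-p)*4.755269] = 3.382575; exercise = 3.180000; V(0,0) = max -> 3.382575

Answer: Price = V(0,0) = 3.3826


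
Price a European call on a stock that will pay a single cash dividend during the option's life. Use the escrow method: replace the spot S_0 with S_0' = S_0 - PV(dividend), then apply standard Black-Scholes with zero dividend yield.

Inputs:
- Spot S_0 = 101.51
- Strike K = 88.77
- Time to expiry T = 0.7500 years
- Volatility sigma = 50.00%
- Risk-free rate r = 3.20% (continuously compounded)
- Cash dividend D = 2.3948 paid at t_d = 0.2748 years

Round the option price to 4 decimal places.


Answer: Price = 22.9076

Derivation:
PV(D) = D * exp(-r * t_d) = 2.3948 * 0.99124495 = 2.37383341
S_0' = S_0 - PV(D) = 101.5100 - 2.37383341 = 99.13616659
d1 = (ln(S_0'/K) + (r + sigma^2/2)*T) / (sigma*sqrt(T)) = 0.52699510
d2 = d1 - sigma*sqrt(T) = 0.09398239
exp(-rT) = 0.97628571
N(d1) = 0.70090150; N(d2) = 0.53743843
C = S_0' * N(d1) - K * exp(-rT) * N(d2) = 99.13616659 * 0.70090150 - 88.7700 * 0.97628571 * 0.53743843 = 22.9076


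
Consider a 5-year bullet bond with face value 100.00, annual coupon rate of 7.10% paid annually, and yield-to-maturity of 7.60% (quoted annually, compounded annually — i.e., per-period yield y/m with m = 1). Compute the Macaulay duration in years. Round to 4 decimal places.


Coupon per period c = face * coupon_rate / m = 7.100000
Periods per year m = 1; per-period yield y/m = 0.076000
Number of cashflows N = 5
Cashflows (t years, CF_t, discount factor 1/(1+y/m)^(m*t), PV):
  t = 1.0000: CF_t = 7.100000, DF = 0.929368, PV = 6.598513
  t = 2.0000: CF_t = 7.100000, DF = 0.863725, PV = 6.132447
  t = 3.0000: CF_t = 7.100000, DF = 0.802718, PV = 5.699300
  t = 4.0000: CF_t = 7.100000, DF = 0.746021, PV = 5.296747
  t = 5.0000: CF_t = 107.100000, DF = 0.693328, PV = 74.255412
Price P = sum_t PV_t = 97.982420
Macaulay numerator sum_t t * PV_t:
  t * PV_t at t = 1.0000: 6.598513
  t * PV_t at t = 2.0000: 12.264894
  t * PV_t at t = 3.0000: 17.097901
  t * PV_t at t = 4.0000: 21.186990
  t * PV_t at t = 5.0000: 371.277062
Macaulay duration D = (sum_t t * PV_t) / P = 428.425359 / 97.982420 = 4.372472

Answer: Macaulay duration = 4.3725 years


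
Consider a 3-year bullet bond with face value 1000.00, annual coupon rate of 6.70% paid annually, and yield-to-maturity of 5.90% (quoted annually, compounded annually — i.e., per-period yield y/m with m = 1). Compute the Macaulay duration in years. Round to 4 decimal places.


Coupon per period c = face * coupon_rate / m = 67.000000
Periods per year m = 1; per-period yield y/m = 0.059000
Number of cashflows N = 3
Cashflows (t years, CF_t, discount factor 1/(1+y/m)^(m*t), PV):
  t = 1.0000: CF_t = 67.000000, DF = 0.944287, PV = 63.267233
  t = 2.0000: CF_t = 67.000000, DF = 0.891678, PV = 59.742430
  t = 3.0000: CF_t = 1067.000000, DF = 0.842000, PV = 898.414058
Price P = sum_t PV_t = 1021.423721
Macaulay numerator sum_t t * PV_t:
  t * PV_t at t = 1.0000: 63.267233
  t * PV_t at t = 2.0000: 119.484860
  t * PV_t at t = 3.0000: 2695.242175
Macaulay duration D = (sum_t t * PV_t) / P = 2877.994268 / 1021.423721 = 2.817630

Answer: Macaulay duration = 2.8176 years


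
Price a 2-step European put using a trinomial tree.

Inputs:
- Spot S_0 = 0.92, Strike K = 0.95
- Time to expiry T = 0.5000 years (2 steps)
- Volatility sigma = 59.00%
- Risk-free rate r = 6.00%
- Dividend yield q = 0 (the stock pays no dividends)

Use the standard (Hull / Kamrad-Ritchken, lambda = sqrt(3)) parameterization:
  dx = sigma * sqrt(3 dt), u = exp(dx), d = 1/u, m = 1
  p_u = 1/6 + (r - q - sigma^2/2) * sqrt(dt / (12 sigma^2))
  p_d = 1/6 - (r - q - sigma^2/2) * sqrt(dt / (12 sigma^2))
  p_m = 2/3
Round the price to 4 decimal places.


Answer: Price = V(0,0) = 0.1375

Derivation:
dt = T/N = 0.250000; dx = sigma*sqrt(3*dt) = 0.510955
u = exp(dx) = 1.666882; d = 1/u = 0.599922
p_u = 0.138765, p_m = 0.666667, p_d = 0.194568
Discount per step: exp(-r*dt) = 0.985112
Stock lattice S(k, j) with j the centered position index:
  k=0: S(0,+0) = 0.9200
  k=1: S(1,-1) = 0.5519; S(1,+0) = 0.9200; S(1,+1) = 1.5335
  k=2: S(2,-2) = 0.3311; S(2,-1) = 0.5519; S(2,+0) = 0.9200; S(2,+1) = 1.5335; S(2,+2) = 2.5562
Terminal payoffs V(N, j) = max(K - S_T, 0):
  V(2,-2) = 0.618886; V(2,-1) = 0.398071; V(2,+0) = 0.030000; V(2,+1) = 0.000000; V(2,+2) = 0.000000
Backward induction: V(k, j) = exp(-r*dt) * [p_u * V(k+1, j+1) + p_m * V(k+1, j) + p_d * V(k+1, j-1)]
  V(1,-1) = exp(-r*dt) * [p_u*0.030000 + p_m*0.398071 + p_d*0.618886] = 0.384153
  V(1,+0) = exp(-r*dt) * [p_u*0.000000 + p_m*0.030000 + p_d*0.398071] = 0.096001
  V(1,+1) = exp(-r*dt) * [p_u*0.000000 + p_m*0.000000 + p_d*0.030000] = 0.005750
  V(0,+0) = exp(-r*dt) * [p_u*0.005750 + p_m*0.096001 + p_d*0.384153] = 0.137465


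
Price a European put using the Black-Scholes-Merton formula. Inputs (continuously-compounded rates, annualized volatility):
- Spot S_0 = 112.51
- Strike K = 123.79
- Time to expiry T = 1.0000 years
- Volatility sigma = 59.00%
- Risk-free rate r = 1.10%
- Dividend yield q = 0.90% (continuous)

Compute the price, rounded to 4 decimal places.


Answer: Price = 32.9347

Derivation:
d1 = (ln(S/K) + (r - q + 0.5*sigma^2) * T) / (sigma * sqrt(T)) = 0.13645004
d2 = d1 - sigma * sqrt(T) = -0.45354996
exp(-rT) = 0.98906028; exp(-qT) = 0.99104038
P = K * exp(-rT) * N(-d2) - S_0 * exp(-qT) * N(-d1)
N(-d1) = 0.44573276; N(-d2) = 0.67492361
P = 123.7900 * 0.98906028 * 0.67492361 - 112.5100 * 0.99104038 * 0.44573276 = 32.9347


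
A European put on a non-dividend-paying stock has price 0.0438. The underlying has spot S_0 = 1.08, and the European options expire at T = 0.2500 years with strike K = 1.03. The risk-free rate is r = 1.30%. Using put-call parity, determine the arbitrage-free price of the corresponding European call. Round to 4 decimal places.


Answer: Call price = 0.0971

Derivation:
Put-call parity: C - P = S_0 * exp(-qT) - K * exp(-rT).
S_0 * exp(-qT) = 1.0800 * 1.00000000 = 1.08000000
K * exp(-rT) = 1.0300 * 0.99675528 = 1.02665793
C = P + S*exp(-qT) - K*exp(-rT)
C = 0.0438 + 1.08000000 - 1.02665793 = 0.0971


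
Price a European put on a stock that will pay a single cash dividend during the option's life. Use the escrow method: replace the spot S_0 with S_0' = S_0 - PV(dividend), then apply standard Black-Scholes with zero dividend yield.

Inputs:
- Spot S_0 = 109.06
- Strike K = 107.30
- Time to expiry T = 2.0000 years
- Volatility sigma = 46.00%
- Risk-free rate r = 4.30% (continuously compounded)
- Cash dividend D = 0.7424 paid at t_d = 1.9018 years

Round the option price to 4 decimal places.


Answer: Price = 21.6909

Derivation:
PV(D) = D * exp(-r * t_d) = 0.7424 * 0.92147706 = 0.68410457
S_0' = S_0 - PV(D) = 109.0600 - 0.68410457 = 108.37589543
d1 = (ln(S_0'/K) + (r + sigma^2/2)*T) / (sigma*sqrt(T)) = 0.47280395
d2 = d1 - sigma*sqrt(T) = -0.17773429
exp(-rT) = 0.91759423
N(-d1) = 0.31817653; N(-d2) = 0.57053417
P = K * exp(-rT) * N(-d2) - S_0' * N(-d1) = 107.3000 * 0.91759423 * 0.57053417 - 108.37589543 * 0.31817653 = 21.6909


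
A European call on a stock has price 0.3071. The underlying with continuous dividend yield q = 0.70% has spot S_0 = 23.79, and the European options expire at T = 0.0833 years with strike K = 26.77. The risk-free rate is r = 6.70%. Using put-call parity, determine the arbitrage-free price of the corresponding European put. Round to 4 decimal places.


Answer: Put price = 3.1520

Derivation:
Put-call parity: C - P = S_0 * exp(-qT) - K * exp(-rT).
S_0 * exp(-qT) = 23.7900 * 0.99941707 = 23.77613209
K * exp(-rT) = 26.7700 * 0.99443445 = 26.62101010
P = C - S*exp(-qT) + K*exp(-rT)
P = 0.3071 - 23.77613209 + 26.62101010 = 3.1520


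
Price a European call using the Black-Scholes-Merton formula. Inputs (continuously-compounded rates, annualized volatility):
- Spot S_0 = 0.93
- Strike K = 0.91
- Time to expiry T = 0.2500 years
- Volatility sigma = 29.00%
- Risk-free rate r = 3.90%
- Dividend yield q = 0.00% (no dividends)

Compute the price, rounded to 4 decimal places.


d1 = (ln(S/K) + (r - q + 0.5*sigma^2) * T) / (sigma * sqrt(T)) = 0.28967232
d2 = d1 - sigma * sqrt(T) = 0.14467232
exp(-rT) = 0.99029738; exp(-qT) = 1.00000000
C = S_0 * exp(-qT) * N(d1) - K * exp(-rT) * N(d2)
N(d1) = 0.61396653; N(d2) = 0.55751520
C = 0.9300 * 1.00000000 * 0.61396653 - 0.9100 * 0.99029738 * 0.55751520 = 0.0686

Answer: Price = 0.0686


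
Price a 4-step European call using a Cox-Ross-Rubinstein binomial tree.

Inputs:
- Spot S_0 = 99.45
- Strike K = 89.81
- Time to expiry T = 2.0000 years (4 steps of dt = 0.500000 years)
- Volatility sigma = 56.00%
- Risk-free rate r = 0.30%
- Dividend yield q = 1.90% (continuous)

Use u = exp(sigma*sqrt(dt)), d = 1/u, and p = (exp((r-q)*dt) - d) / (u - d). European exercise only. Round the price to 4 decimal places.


dt = T/N = 0.500000
u = exp(sigma*sqrt(dt)) = 1.485839; d = 1/u = 0.673020
p = (exp((r-q)*dt) - d) / (u - d) = 0.392476
Discount per step: exp(-r*dt) = 0.998501
Stock lattice S(k, i) with i counting down-moves:
  k=0: S(0,0) = 99.4500
  k=1: S(1,0) = 147.7667; S(1,1) = 66.9319
  k=2: S(2,0) = 219.5576; S(2,1) = 99.4500; S(2,2) = 45.0465
  k=3: S(3,0) = 326.2273; S(3,1) = 147.7667; S(3,2) = 66.9319; S(3,3) = 30.3172
  k=4: S(4,0) = 484.7214; S(4,1) = 219.5576; S(4,2) = 99.4500; S(4,3) = 45.0465; S(4,4) = 20.4041
Terminal payoffs V(N, i) = max(S_T - K, 0):
  V(4,0) = 394.911353; V(4,1) = 129.747597; V(4,2) = 9.640000; V(4,3) = 0.000000; V(4,4) = 0.000000
Backward induction: V(k, i) = exp(-r*dt) * [p * V(k+1, i) + (1-p) * V(k+1, i+1)].
  V(3,0) = exp(-r*dt) * [p*394.911353 + (1-p)*129.747597] = 233.467436
  V(3,1) = exp(-r*dt) * [p*129.747597 + (1-p)*9.640000] = 56.694195
  V(3,2) = exp(-r*dt) * [p*9.640000 + (1-p)*0.000000] = 3.777794
  V(3,3) = exp(-r*dt) * [p*0.000000 + (1-p)*0.000000] = 0.000000
  V(2,0) = exp(-r*dt) * [p*233.467436 + (1-p)*56.694195] = 125.884410
  V(2,1) = exp(-r*dt) * [p*56.694195 + (1-p)*3.777794] = 24.509398
  V(2,2) = exp(-r*dt) * [p*3.777794 + (1-p)*0.000000] = 1.480469
  V(1,0) = exp(-r*dt) * [p*125.884410 + (1-p)*24.509398] = 64.200243
  V(1,1) = exp(-r*dt) * [p*24.509398 + (1-p)*1.480469] = 10.502996
  V(0,0) = exp(-r*dt) * [p*64.200243 + (1-p)*10.502996] = 31.530524

Answer: Price = V(0,0) = 31.5305


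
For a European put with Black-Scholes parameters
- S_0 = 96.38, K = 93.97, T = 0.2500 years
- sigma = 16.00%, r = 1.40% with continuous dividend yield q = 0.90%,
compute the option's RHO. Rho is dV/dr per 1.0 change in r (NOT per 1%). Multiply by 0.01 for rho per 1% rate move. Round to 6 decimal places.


d1 = 0.3721641102; d2 = 0.2921641102
phi(d1) = 0.3722492599; exp(-qT) = 0.9977525294; exp(-rT) = 0.9965061179
N(-d2) = 0.3850805755
Rho = -K*T*exp(-rT)*N(-d2) = -93.9700 * 0.2500 * 0.9965061179 * 0.3850805755 = -9.014898

Answer: Rho = -9.014898


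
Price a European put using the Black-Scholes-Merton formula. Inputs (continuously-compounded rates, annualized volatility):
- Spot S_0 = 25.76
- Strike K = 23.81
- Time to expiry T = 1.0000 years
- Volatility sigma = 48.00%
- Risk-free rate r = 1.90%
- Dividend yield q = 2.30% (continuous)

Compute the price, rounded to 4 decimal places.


Answer: Price = 3.7513

Derivation:
d1 = (ln(S/K) + (r - q + 0.5*sigma^2) * T) / (sigma * sqrt(T)) = 0.39566092
d2 = d1 - sigma * sqrt(T) = -0.08433908
exp(-rT) = 0.98117936; exp(-qT) = 0.97726248
P = K * exp(-rT) * N(-d2) - S_0 * exp(-qT) * N(-d1)
N(-d1) = 0.34617760; N(-d2) = 0.53360658
P = 23.8100 * 0.98117936 * 0.53360658 - 25.7600 * 0.97726248 * 0.34617760 = 3.7513


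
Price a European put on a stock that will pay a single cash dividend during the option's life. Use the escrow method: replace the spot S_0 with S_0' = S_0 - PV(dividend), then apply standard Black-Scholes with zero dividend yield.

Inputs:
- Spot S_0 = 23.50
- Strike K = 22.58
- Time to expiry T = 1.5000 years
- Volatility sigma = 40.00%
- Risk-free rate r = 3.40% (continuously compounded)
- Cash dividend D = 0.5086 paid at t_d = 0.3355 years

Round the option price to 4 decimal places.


Answer: Price = 3.5732

Derivation:
PV(D) = D * exp(-r * t_d) = 0.5086 * 0.98865781 = 0.50283136
S_0' = S_0 - PV(D) = 23.5000 - 0.50283136 = 22.99716864
d1 = (ln(S_0'/K) + (r + sigma^2/2)*T) / (sigma*sqrt(T)) = 0.38642037
d2 = d1 - sigma*sqrt(T) = -0.10347758
exp(-rT) = 0.95027867
N(-d1) = 0.34959268; N(-d2) = 0.54120803
P = K * exp(-rT) * N(-d2) - S_0' * N(-d1) = 22.5800 * 0.95027867 * 0.54120803 - 22.99716864 * 0.34959268 = 3.5732


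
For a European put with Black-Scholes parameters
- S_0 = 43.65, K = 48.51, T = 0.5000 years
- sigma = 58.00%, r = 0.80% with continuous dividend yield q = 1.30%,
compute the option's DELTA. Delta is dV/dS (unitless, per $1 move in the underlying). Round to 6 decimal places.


d1 = -0.0584379377; d2 = -0.4685598708
phi(d1) = 0.3982616692; exp(-qT) = 0.9935210793; exp(-rT) = 0.9960079893
N(-d1) = 0.5233001018
Delta = -exp(-qT) * N(-d1) = -0.9935210793 * 0.5233001018 = -0.519910

Answer: Delta = -0.519910


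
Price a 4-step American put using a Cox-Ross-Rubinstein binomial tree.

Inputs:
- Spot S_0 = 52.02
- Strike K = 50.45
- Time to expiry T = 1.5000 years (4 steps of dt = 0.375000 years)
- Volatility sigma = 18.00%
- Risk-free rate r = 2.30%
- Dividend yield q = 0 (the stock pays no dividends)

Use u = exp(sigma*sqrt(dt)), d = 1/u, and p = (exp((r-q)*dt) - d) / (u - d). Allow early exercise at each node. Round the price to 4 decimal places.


Answer: Price = V(0,0) = 3.0483

Derivation:
dt = T/N = 0.375000
u = exp(sigma*sqrt(dt)) = 1.116532; d = 1/u = 0.895631
p = (exp((r-q)*dt) - d) / (u - d) = 0.511685
Discount per step: exp(-r*dt) = 0.991412
Stock lattice S(k, i) with i counting down-moves:
  k=0: S(0,0) = 52.0200
  k=1: S(1,0) = 58.0820; S(1,1) = 46.5907
  k=2: S(2,0) = 64.8504; S(2,1) = 52.0200; S(2,2) = 41.7281
  k=3: S(3,0) = 72.4075; S(3,1) = 58.0820; S(3,2) = 46.5907; S(3,3) = 37.3729
  k=4: S(4,0) = 80.8452; S(4,1) = 64.8504; S(4,2) = 52.0200; S(4,3) = 41.7281; S(4,4) = 33.4724
Terminal payoffs V(N, i) = max(K - S_T, 0):
  V(4,0) = 0.000000; V(4,1) = 0.000000; V(4,2) = 0.000000; V(4,3) = 8.721924; V(4,4) = 16.977637
Backward induction: V(k, i) = exp(-r*dt) * [p * V(k+1, i) + (1-p) * V(k+1, i+1)]; then take max(V_cont, immediate exercise) for American.
  V(3,0) = exp(-r*dt) * [p*0.000000 + (1-p)*0.000000] = 0.000000; exercise = 0.000000; V(3,0) = max -> 0.000000
  V(3,1) = exp(-r*dt) * [p*0.000000 + (1-p)*0.000000] = 0.000000; exercise = 0.000000; V(3,1) = max -> 0.000000
  V(3,2) = exp(-r*dt) * [p*0.000000 + (1-p)*8.721924] = 4.222473; exercise = 3.859287; V(3,2) = max -> 4.222473
  V(3,3) = exp(-r*dt) * [p*8.721924 + (1-p)*16.977637] = 12.643791; exercise = 13.077051; V(3,3) = max -> 13.077051
  V(2,0) = exp(-r*dt) * [p*0.000000 + (1-p)*0.000000] = 0.000000; exercise = 0.000000; V(2,0) = max -> 0.000000
  V(2,1) = exp(-r*dt) * [p*0.000000 + (1-p)*4.222473] = 2.044191; exercise = 0.000000; V(2,1) = max -> 2.044191
  V(2,2) = exp(-r*dt) * [p*4.222473 + (1-p)*13.077051] = 8.472905; exercise = 8.721924; V(2,2) = max -> 8.721924
  V(1,0) = exp(-r*dt) * [p*0.000000 + (1-p)*2.044191] = 0.989637; exercise = 0.000000; V(1,0) = max -> 0.989637
  V(1,1) = exp(-r*dt) * [p*2.044191 + (1-p)*8.721924] = 5.259471; exercise = 3.859287; V(1,1) = max -> 5.259471
  V(0,0) = exp(-r*dt) * [p*0.989637 + (1-p)*5.259471] = 3.048258; exercise = 0.000000; V(0,0) = max -> 3.048258
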